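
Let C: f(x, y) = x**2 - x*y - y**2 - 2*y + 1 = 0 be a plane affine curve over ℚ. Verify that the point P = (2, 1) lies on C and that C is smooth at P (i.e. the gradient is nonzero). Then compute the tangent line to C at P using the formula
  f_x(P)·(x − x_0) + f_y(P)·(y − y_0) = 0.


Tangent line at P: 3*x - 6*y = 0.

Step 1: f(2, 1) = 0, so P lies on C.
Step 2: partial derivatives
  f_x(x, y) = 2*x - y, f_y(x, y) = -x - 2*y - 2.
  f_x(P) = 3, f_y(P) = -6 (gradient nonzero, so P is smooth).
Step 3: tangent line at P: 3·(x − 2) + -6·(y − 1) = 0.
Expanding: 3*x - 6*y = 0.


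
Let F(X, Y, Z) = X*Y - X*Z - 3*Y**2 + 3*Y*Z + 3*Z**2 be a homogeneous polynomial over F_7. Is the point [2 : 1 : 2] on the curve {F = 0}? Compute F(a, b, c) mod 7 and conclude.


F(2,1,2) ≡ 6 (mod 7); P is NOT on the curve.

Evaluate F(2, 1, 2) term-by-term (mod 7).
  X*Y ↦ 1·2·1·1 = 2
  -X*Z ↦ -1·2·1·2 = -4
  -3*Y**2 ↦ -3·1·1·1 = -3
  3*Y*Z ↦ 3·1·1·2 = 6
  3*Z**2 ↦ 3·1·1·4 = 12
Sum: F(2, 1, 2) = (2) + (-4) + (-3) + (6) + (12) = 13.
Reducing mod 7: 13 ≡ 6 (mod 7).
Since F(a, b, c) ≡ 6 ≠ 0 (mod 7), P does NOT lie on the curve.


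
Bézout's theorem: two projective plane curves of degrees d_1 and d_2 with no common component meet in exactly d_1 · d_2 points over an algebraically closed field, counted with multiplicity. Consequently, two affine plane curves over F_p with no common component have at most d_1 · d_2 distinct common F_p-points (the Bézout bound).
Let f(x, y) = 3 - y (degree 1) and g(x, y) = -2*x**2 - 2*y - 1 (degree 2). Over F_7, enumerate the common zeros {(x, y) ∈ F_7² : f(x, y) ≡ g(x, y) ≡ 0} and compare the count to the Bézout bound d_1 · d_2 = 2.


Common zeros: {(0, 3)}; count = 1; Bézout bound = 2.

deg(f) = 1, deg(g) = 2, so Bézout bound = 2.
Scan x ∈ F_7. For each x, list the y ∈ F_7 with f(x, y) ≡ 0 and those with g(x, y) ≡ 0 (mod 7); the common zeros in that column are the intersection.
  x = 0: f ≡ 0 at y ∈ {3}; g ≡ 0 at y ∈ {3}; common: {3}.
  x = 1: f ≡ 0 at y ∈ {3}; g ≡ 0 at y ∈ {2}; common: ∅.
  x = 2: f ≡ 0 at y ∈ {3}; g ≡ 0 at y ∈ {6}; common: ∅.
  x = 3: f ≡ 0 at y ∈ {3}; g ≡ 0 at y ∈ {1}; common: ∅.
  x = 4: f ≡ 0 at y ∈ {3}; g ≡ 0 at y ∈ {1}; common: ∅.
  x = 5: f ≡ 0 at y ∈ {3}; g ≡ 0 at y ∈ {6}; common: ∅.
  x = 6: f ≡ 0 at y ∈ {3}; g ≡ 0 at y ∈ {2}; common: ∅.
Collecting: common zeros = {(0, 3)}, so the count is 1.
Comparison with the Bézout bound: 1 ≤ 2 = deg(f)·deg(g), as expected for curves with no common component (the affine F_7-count falls short of the bound because intersections may lie at infinity, over extension fields, or carry multiplicity).


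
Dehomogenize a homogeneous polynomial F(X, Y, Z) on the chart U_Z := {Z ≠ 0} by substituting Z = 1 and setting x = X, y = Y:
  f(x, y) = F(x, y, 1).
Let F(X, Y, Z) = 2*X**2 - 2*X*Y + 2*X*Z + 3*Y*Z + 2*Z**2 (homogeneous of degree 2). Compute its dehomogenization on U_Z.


f(x, y) = 2*x**2 - 2*x*y + 2*x + 3*y + 2

On U_Z we set Z = 1. Each monomial c·X^i·Y^j·Z^k in F becomes c·x^i·y^j·1^k = c·x^i·y^j.
Substituting Z = 1: F(X, Y, 1) = 2*x**2 - 2*x*y + 2*x + 3*y + 2.
Note: deg(f) ≤ deg(F) = 2; strict inequality happens when F is divisible by Z (lost terms).


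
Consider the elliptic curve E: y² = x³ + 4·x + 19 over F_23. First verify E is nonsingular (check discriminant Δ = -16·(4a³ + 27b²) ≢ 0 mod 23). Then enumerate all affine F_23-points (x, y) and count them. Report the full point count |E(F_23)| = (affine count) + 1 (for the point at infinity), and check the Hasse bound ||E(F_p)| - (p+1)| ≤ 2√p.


Affine points = {(1, 1), (1, 22), (2, 9), (2, 14), (3, 9), (3, 14), (5, 7), (5, 16), (6, 11), (6, 12), (9, 5), (9, 18), (10, 1), (10, 22), (12, 1), (12, 22), (14, 6), (14, 17), (15, 2), (15, 21), (16, 4), (16, 19), (17, 3), (17, 20), (18, 9), (18, 14), (19, 10), (19, 13), (20, 7), (20, 16), (21, 7), (21, 16)}; affine count = 32; |E(F_23)| = 33.

Discriminant check: Δ ∝ 4a³ + 27b² = 4·4³ + 27·19² = 4·64 + 27·361 ≡ 21 (mod 23). Nonzero ⇒ E is nonsingular.
For each x ∈ F_23, compute rhs = x³ + 4·x + 19 mod 23, then count y ∈ F_23 with y² ≡ rhs.
  x = 0: rhs = 19, matching y values: none (0 points).
  x = 1: rhs = 1, matching y values: 1, 22 (2 points).
  x = 2: rhs = 12, matching y values: 9, 14 (2 points).
  x = 3: rhs = 12, matching y values: 9, 14 (2 points).
  x = 4: rhs = 7, matching y values: none (0 points).
  x = 5: rhs = 3, matching y values: 7, 16 (2 points).
  x = 6: rhs = 6, matching y values: 11, 12 (2 points).
  x = 7: rhs = 22, matching y values: none (0 points).
  x = 8: rhs = 11, matching y values: none (0 points).
  x = 9: rhs = 2, matching y values: 5, 18 (2 points).
  x = 10: rhs = 1, matching y values: 1, 22 (2 points).
  x = 11: rhs = 14, matching y values: none (0 points).
  x = 12: rhs = 1, matching y values: 1, 22 (2 points).
  x = 13: rhs = 14, matching y values: none (0 points).
  x = 14: rhs = 13, matching y values: 6, 17 (2 points).
  x = 15: rhs = 4, matching y values: 2, 21 (2 points).
  x = 16: rhs = 16, matching y values: 4, 19 (2 points).
  x = 17: rhs = 9, matching y values: 3, 20 (2 points).
  x = 18: rhs = 12, matching y values: 9, 14 (2 points).
  x = 19: rhs = 8, matching y values: 10, 13 (2 points).
  x = 20: rhs = 3, matching y values: 7, 16 (2 points).
  x = 21: rhs = 3, matching y values: 7, 16 (2 points).
  x = 22: rhs = 14, matching y values: none (0 points).
Total affine count: 32.
Full point count |E(F_23)| = 32 + 1 = 33.
Hasse bound: |33 − (23+1)| = |9| = 9 ≤ 2√23 ≈ 9.5917 ✓.


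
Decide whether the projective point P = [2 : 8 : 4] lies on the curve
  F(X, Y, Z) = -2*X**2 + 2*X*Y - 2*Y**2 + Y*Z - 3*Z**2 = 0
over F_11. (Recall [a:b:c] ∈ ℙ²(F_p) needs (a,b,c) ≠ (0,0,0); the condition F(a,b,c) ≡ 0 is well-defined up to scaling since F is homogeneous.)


F(2,8,4) ≡ 1 (mod 11); P is NOT on the curve.

Evaluate F(2, 8, 4) term-by-term (mod 11).
  -2*X**2 ↦ -2·4·1·1 = -8
  2*X*Y ↦ 2·2·8·1 = 32
  -2*Y**2 ↦ -2·1·64·1 = -128
  Y*Z ↦ 1·1·8·4 = 32
  -3*Z**2 ↦ -3·1·1·16 = -48
Sum: F(2, 8, 4) = (-8) + (32) + (-128) + (32) + (-48) = -120.
Reducing mod 11: -120 ≡ 1 (mod 11).
Since F(a, b, c) ≡ 1 ≠ 0 (mod 11), P does NOT lie on the curve.


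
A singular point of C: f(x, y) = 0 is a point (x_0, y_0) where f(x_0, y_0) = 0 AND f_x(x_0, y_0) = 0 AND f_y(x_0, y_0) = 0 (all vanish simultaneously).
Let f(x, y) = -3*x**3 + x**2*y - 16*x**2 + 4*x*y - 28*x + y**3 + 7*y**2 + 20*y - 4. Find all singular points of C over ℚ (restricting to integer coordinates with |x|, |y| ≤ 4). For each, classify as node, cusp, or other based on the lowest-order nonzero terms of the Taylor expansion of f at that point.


Singular points: {(-2, -2)}; classification: cusp.

Compute partial derivatives:
  f_x = -9*x**2 + 2*x*y - 32*x + 4*y - 28.
  f_y = x**2 + 4*x + 3*y**2 + 14*y + 20.
Scan x_0 ∈ {−4, ..., 4}. For each x_0, f_y(x_0, y) is a polynomial in y; find its integer roots y ∈ {−4, ..., 4}, then test f_x and f at those candidates.
  x = -4: f_y(-4, y) = 3*y**2 + 14*y + 20; no integer root y with |y| ≤ 4.
  x = -3: f_y(-3, y) = 3*y**2 + 14*y + 17; no integer root y with |y| ≤ 4.
  x = -2: f_y(-2, y) = 3*y**2 + 14*y + 16; vanishes at y ∈ {-2}. (-2, -2): f_x = 0, f = 0 — SINGULAR.
  x = -1: f_y(-1, y) = 3*y**2 + 14*y + 17; no integer root y with |y| ≤ 4.
  x = 0: f_y(0, y) = 3*y**2 + 14*y + 20; no integer root y with |y| ≤ 4.
  x = 1: f_y(1, y) = 3*y**2 + 14*y + 25; no integer root y with |y| ≤ 4.
  x = 2: f_y(2, y) = 3*y**2 + 14*y + 32; no integer root y with |y| ≤ 4.
  x = 3: f_y(3, y) = 3*y**2 + 14*y + 41; no integer root y with |y| ≤ 4.
  x = 4: f_y(4, y) = 3*y**2 + 14*y + 52; no integer root y with |y| ≤ 4.
Only singular point on the grid: (-2, -2).
Classify: substitute x = -2 + u, y = -2 + v and expand: f = -3*u**3 + u**2*v + v**3 + v**2.
No constant or linear terms (consistent with a singular point). Quadratic part: v**2. Cubic part: -3*u**3 + u**2*v + v**3.
The quadratic part v**2 is a perfect square, so there is a single (double) tangent line v = 0, i.e. y = -2. Restricting the cubic part to that line (v = 0) leaves -3*u**3 ≠ 0, so f is not divisible by v and the branch is v² ≈ 3*u**3 to lowest order — this is a cusp.
Classification: cusp.


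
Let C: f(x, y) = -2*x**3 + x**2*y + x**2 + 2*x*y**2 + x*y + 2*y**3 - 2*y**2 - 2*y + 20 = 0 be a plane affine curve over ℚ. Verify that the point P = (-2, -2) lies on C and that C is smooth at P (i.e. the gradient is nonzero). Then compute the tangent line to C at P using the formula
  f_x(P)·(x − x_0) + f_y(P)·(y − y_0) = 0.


Tangent line at P: -14*x + 48*y + 68 = 0.

Step 1: f(-2, -2) = 0, so P lies on C.
Step 2: partial derivatives
  f_x(x, y) = -6*x**2 + 2*x*y + 2*x + 2*y**2 + y, f_y(x, y) = x**2 + 4*x*y + x + 6*y**2 - 4*y - 2.
  f_x(P) = -14, f_y(P) = 48 (gradient nonzero, so P is smooth).
Step 3: tangent line at P: -14·(x − -2) + 48·(y − -2) = 0.
Expanding: -14*x + 48*y + 68 = 0.


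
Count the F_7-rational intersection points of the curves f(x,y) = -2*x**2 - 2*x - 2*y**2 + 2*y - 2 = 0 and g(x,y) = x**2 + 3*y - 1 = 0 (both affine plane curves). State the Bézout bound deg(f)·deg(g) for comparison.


Common zeros: {(0, 5)}; count = 1; Bézout bound = 4.

deg(f) = 2, deg(g) = 2, so Bézout bound = 4.
Scan x ∈ F_7. For each x, list the y ∈ F_7 with f(x, y) ≡ 0 and those with g(x, y) ≡ 0 (mod 7); the common zeros in that column are the intersection.
  x = 0: f ≡ 0 at y ∈ {3, 5}; g ≡ 0 at y ∈ {5}; common: {5}.
  x = 1: f ≡ 0 at y ∈ ∅; g ≡ 0 at y ∈ {0}; common: ∅.
  x = 2: f ≡ 0 at y ∈ {0, 1}; g ≡ 0 at y ∈ {6}; common: ∅.
  x = 3: f ≡ 0 at y ∈ ∅; g ≡ 0 at y ∈ {2}; common: ∅.
  x = 4: f ≡ 0 at y ∈ {0, 1}; g ≡ 0 at y ∈ {2}; common: ∅.
  x = 5: f ≡ 0 at y ∈ ∅; g ≡ 0 at y ∈ {6}; common: ∅.
  x = 6: f ≡ 0 at y ∈ {3, 5}; g ≡ 0 at y ∈ {0}; common: ∅.
Collecting: common zeros = {(0, 5)}, so the count is 1.
Comparison with the Bézout bound: 1 ≤ 4 = deg(f)·deg(g), as expected for curves with no common component (the affine F_7-count falls short of the bound because intersections may lie at infinity, over extension fields, or carry multiplicity).


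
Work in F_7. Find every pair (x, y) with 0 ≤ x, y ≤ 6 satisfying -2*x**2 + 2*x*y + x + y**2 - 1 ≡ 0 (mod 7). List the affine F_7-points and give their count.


Affine F_7-points: {(0, 1), (0, 6), (2, 0), (2, 3), (3, 2), (3, 6), (5, 1), (5, 3)}; count = 8.

For each of the 49 pairs (x, y) ∈ F_7², evaluate f(x, y) mod 7. Record the zeros.
  x = 0: [0↦6, 1↦0, 2↦3, 3↦1, 4↦1, 5↦3, 6↦0]  zeros at y ∈ {1, 6}
  x = 1: [0↦5, 1↦1, 2↦6, 3↦6, 4↦1, 5↦5, 6↦4]  zeros at y ∈ ∅
  x = 2: [0↦0, 1↦5, 2↦5, 3↦0, 4↦4, 5↦3, 6↦4]  zeros at y ∈ {0, 3}
  x = 3: [0↦5, 1↦5, 2↦0, 3↦4, 4↦3, 5↦4, 6↦0]  zeros at y ∈ {2, 6}
  x = 4: [0↦6, 1↦1, 2↦5, 3↦4, 4↦5, 5↦1, 6↦6]  zeros at y ∈ ∅
  x = 5: [0↦3, 1↦0, 2↦6, 3↦0, 4↦3, 5↦1, 6↦1]  zeros at y ∈ {1, 3}
  x = 6: [0↦3, 1↦2, 2↦3, 3↦6, 4↦4, 5↦4, 6↦6]  zeros at y ∈ ∅
Collecting zeros: affine points = {(0, 1), (0, 6), (2, 0), (2, 3), (3, 2), (3, 6), (5, 1), (5, 3)}.
Total count |C(F_7)_aff| = 8.


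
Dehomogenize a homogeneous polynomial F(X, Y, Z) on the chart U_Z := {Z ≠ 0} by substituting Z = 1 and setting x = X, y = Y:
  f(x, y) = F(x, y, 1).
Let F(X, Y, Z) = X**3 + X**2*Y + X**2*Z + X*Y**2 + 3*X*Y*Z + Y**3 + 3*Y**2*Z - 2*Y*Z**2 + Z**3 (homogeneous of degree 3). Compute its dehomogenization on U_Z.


f(x, y) = x**3 + x**2*y + x**2 + x*y**2 + 3*x*y + y**3 + 3*y**2 - 2*y + 1

On U_Z we set Z = 1. Each monomial c·X^i·Y^j·Z^k in F becomes c·x^i·y^j·1^k = c·x^i·y^j.
Substituting Z = 1: F(X, Y, 1) = x**3 + x**2*y + x**2 + x*y**2 + 3*x*y + y**3 + 3*y**2 - 2*y + 1.
Note: deg(f) ≤ deg(F) = 3; strict inequality happens when F is divisible by Z (lost terms).


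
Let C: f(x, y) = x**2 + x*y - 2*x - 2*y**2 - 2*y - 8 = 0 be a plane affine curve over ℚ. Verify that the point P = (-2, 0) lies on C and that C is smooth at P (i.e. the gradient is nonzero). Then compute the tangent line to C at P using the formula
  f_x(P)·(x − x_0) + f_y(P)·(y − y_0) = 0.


Tangent line at P: -6*x - 4*y - 12 = 0.

Step 1: f(-2, 0) = 0, so P lies on C.
Step 2: partial derivatives
  f_x(x, y) = 2*x + y - 2, f_y(x, y) = x - 4*y - 2.
  f_x(P) = -6, f_y(P) = -4 (gradient nonzero, so P is smooth).
Step 3: tangent line at P: -6·(x − -2) + -4·(y − 0) = 0.
Expanding: -6*x - 4*y - 12 = 0.


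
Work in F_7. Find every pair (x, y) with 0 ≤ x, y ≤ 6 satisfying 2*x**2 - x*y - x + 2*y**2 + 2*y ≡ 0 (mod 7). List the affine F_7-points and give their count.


Affine F_7-points: {(0, 0), (0, 6), (1, 5), (2, 2), (2, 5), (3, 2), (4, 0), (4, 1)}; count = 8.

For each of the 49 pairs (x, y) ∈ F_7², evaluate f(x, y) mod 7. Record the zeros.
  x = 0: [0↦0, 1↦4, 2↦5, 3↦3, 4↦5, 5↦4, 6↦0]  zeros at y ∈ {0, 6}
  x = 1: [0↦1, 1↦4, 2↦4, 3↦1, 4↦2, 5↦0, 6↦2]  zeros at y ∈ {5}
  x = 2: [0↦6, 1↦1, 2↦0, 3↦3, 4↦3, 5↦0, 6↦1]  zeros at y ∈ {2, 5}
  x = 3: [0↦1, 1↦2, 2↦0, 3↦2, 4↦1, 5↦4, 6↦4]  zeros at y ∈ {2}
  x = 4: [0↦0, 1↦0, 2↦4, 3↦5, 4↦3, 5↦5, 6↦4]  zeros at y ∈ {0, 1}
  x = 5: [0↦3, 1↦2, 2↦5, 3↦5, 4↦2, 5↦3, 6↦1]  zeros at y ∈ ∅
  x = 6: [0↦3, 1↦1, 2↦3, 3↦2, 4↦5, 5↦5, 6↦2]  zeros at y ∈ ∅
Collecting zeros: affine points = {(0, 0), (0, 6), (1, 5), (2, 2), (2, 5), (3, 2), (4, 0), (4, 1)}.
Total count |C(F_7)_aff| = 8.


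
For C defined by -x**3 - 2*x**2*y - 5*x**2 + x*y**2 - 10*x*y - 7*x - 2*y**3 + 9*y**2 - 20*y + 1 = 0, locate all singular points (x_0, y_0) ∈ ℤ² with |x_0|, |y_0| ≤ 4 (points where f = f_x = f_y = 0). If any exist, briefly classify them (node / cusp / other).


Singular points: {(-2, 1)}; classification: node.

Compute partial derivatives:
  f_x = -3*x**2 - 4*x*y - 10*x + y**2 - 10*y - 7.
  f_y = -2*x**2 + 2*x*y - 10*x - 6*y**2 + 18*y - 20.
Scan x_0 ∈ {−4, ..., 4}. For each x_0, f_y(x_0, y) is a polynomial in y; find its integer roots y ∈ {−4, ..., 4}, then test f_x and f at those candidates.
  x = -4: f_y(-4, y) = -6*y**2 + 10*y - 12; no integer root y with |y| ≤ 4.
  x = -3: f_y(-3, y) = -6*y**2 + 12*y - 8; no integer root y with |y| ≤ 4.
  x = -2: f_y(-2, y) = -6*y**2 + 14*y - 8; vanishes at y ∈ {1}. (-2, 1): f_x = 0, f = 0 — SINGULAR.
  x = -1: f_y(-1, y) = -6*y**2 + 16*y - 12; no integer root y with |y| ≤ 4.
  x = 0: f_y(0, y) = -6*y**2 + 18*y - 20; no integer root y with |y| ≤ 4.
  x = 1: f_y(1, y) = -6*y**2 + 20*y - 32; no integer root y with |y| ≤ 4.
  x = 2: f_y(2, y) = -6*y**2 + 22*y - 48; no integer root y with |y| ≤ 4.
  x = 3: f_y(3, y) = -6*y**2 + 24*y - 68; no integer root y with |y| ≤ 4.
  x = 4: f_y(4, y) = -6*y**2 + 26*y - 92; no integer root y with |y| ≤ 4.
Only singular point on the grid: (-2, 1).
Classify: substitute x = -2 + u, y = 1 + v and expand: f = -u**3 - 2*u**2*v - u**2 + u*v**2 - 2*v**3 + v**2.
No constant or linear terms (consistent with a singular point). Quadratic part: -u**2 + v**2. Cubic part: -u**3 - 2*u**2*v + u*v**2 - 2*v**3.
The quadratic part v**2 - u**2 = (v − u)(v + u) splits into two distinct linear factors, so there are two distinct tangent lines y − 1 = ±(x − -2) — this is a node (ordinary double point).
Classification: node.


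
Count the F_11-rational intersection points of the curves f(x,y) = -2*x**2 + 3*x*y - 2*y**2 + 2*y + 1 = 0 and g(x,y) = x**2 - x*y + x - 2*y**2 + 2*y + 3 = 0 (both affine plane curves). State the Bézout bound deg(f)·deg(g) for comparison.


Common zeros: {(4, 2), (9, 4)}; count = 2; Bézout bound = 4.

deg(f) = 2, deg(g) = 2, so Bézout bound = 4.
Scan x ∈ F_11. For each x, list the y ∈ F_11 with f(x, y) ≡ 0 and those with g(x, y) ≡ 0 (mod 11); the common zeros in that column are the intersection.
  x = 0: f ≡ 0 at y ∈ {3, 9}; g ≡ 0 at y ∈ ∅; common: ∅.
  x = 1: f ≡ 0 at y ∈ ∅; g ≡ 0 at y ∈ ∅; common: ∅.
  x = 2: f ≡ 0 at y ∈ ∅; g ≡ 0 at y ∈ ∅; common: ∅.
  x = 3: f ≡ 0 at y ∈ ∅; g ≡ 0 at y ∈ {8}; common: ∅.
  x = 4: f ≡ 0 at y ∈ {2, 5}; g ≡ 0 at y ∈ {2, 8}; common: {2}.
  x = 5: f ≡ 0 at y ∈ ∅; g ≡ 0 at y ∈ {0, 4}; common: ∅.
  x = 6: f ≡ 0 at y ∈ ∅; g ≡ 0 at y ∈ ∅; common: ∅.
  x = 7: f ≡ 0 at y ∈ ∅; g ≡ 0 at y ∈ ∅; common: ∅.
  x = 8: f ≡ 0 at y ∈ {4, 9}; g ≡ 0 at y ∈ {2, 6}; common: ∅.
  x = 9: f ≡ 0 at y ∈ {4, 5}; g ≡ 0 at y ∈ {4, 9}; common: {4}.
  x = 10: f ≡ 0 at y ∈ {2, 3}; g ≡ 0 at y ∈ {9}; common: ∅.
Collecting: common zeros = {(4, 2), (9, 4)}, so the count is 2.
Comparison with the Bézout bound: 2 ≤ 4 = deg(f)·deg(g), as expected for curves with no common component (the affine F_11-count falls short of the bound because intersections may lie at infinity, over extension fields, or carry multiplicity).


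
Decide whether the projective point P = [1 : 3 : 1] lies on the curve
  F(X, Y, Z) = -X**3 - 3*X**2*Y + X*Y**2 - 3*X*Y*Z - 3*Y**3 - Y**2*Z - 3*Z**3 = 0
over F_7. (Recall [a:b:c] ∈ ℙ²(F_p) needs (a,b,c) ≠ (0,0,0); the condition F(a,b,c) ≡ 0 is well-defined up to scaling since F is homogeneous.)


F(1,3,1) ≡ 2 (mod 7); P is NOT on the curve.

Evaluate F(1, 3, 1) term-by-term (mod 7).
  -X**3 ↦ -1·1·1·1 = -1
  -3*X**2*Y ↦ -3·1·3·1 = -9
  X*Y**2 ↦ 1·1·9·1 = 9
  -3*X*Y*Z ↦ -3·1·3·1 = -9
  -3*Y**3 ↦ -3·1·27·1 = -81
  -Y**2*Z ↦ -1·1·9·1 = -9
  -3*Z**3 ↦ -3·1·1·1 = -3
Sum: F(1, 3, 1) = (-1) + (-9) + (9) + (-9) + (-81) + (-9) + (-3) = -103.
Reducing mod 7: -103 ≡ 2 (mod 7).
Since F(a, b, c) ≡ 2 ≠ 0 (mod 7), P does NOT lie on the curve.


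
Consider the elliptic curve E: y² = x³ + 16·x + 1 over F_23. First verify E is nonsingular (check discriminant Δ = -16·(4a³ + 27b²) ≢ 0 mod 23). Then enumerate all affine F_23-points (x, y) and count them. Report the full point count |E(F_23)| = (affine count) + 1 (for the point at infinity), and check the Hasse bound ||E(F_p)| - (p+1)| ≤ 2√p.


Affine points = {(0, 1), (0, 22), (1, 8), (1, 15), (2, 8), (2, 15), (9, 0), (11, 6), (11, 17), (12, 9), (12, 14), (14, 5), (14, 18), (16, 11), (16, 12), (18, 7), (18, 16), (20, 8), (20, 15)}; affine count = 19; |E(F_23)| = 20.

Discriminant check: Δ ∝ 4a³ + 27b² = 4·16³ + 27·1² = 4·4096 + 27·1 ≡ 12 (mod 23). Nonzero ⇒ E is nonsingular.
For each x ∈ F_23, compute rhs = x³ + 16·x + 1 mod 23, then count y ∈ F_23 with y² ≡ rhs.
  x = 0: rhs = 1, matching y values: 1, 22 (2 points).
  x = 1: rhs = 18, matching y values: 8, 15 (2 points).
  x = 2: rhs = 18, matching y values: 8, 15 (2 points).
  x = 3: rhs = 7, matching y values: none (0 points).
  x = 4: rhs = 14, matching y values: none (0 points).
  x = 5: rhs = 22, matching y values: none (0 points).
  x = 6: rhs = 14, matching y values: none (0 points).
  x = 7: rhs = 19, matching y values: none (0 points).
  x = 8: rhs = 20, matching y values: none (0 points).
  x = 9: rhs = 0, matching y values: 0 (1 points).
  x = 10: rhs = 11, matching y values: none (0 points).
  x = 11: rhs = 13, matching y values: 6, 17 (2 points).
  x = 12: rhs = 12, matching y values: 9, 14 (2 points).
  x = 13: rhs = 14, matching y values: none (0 points).
  x = 14: rhs = 2, matching y values: 5, 18 (2 points).
  x = 15: rhs = 5, matching y values: none (0 points).
  x = 16: rhs = 6, matching y values: 11, 12 (2 points).
  x = 17: rhs = 11, matching y values: none (0 points).
  x = 18: rhs = 3, matching y values: 7, 16 (2 points).
  x = 19: rhs = 11, matching y values: none (0 points).
  x = 20: rhs = 18, matching y values: 8, 15 (2 points).
  x = 21: rhs = 7, matching y values: none (0 points).
  x = 22: rhs = 7, matching y values: none (0 points).
Total affine count: 19.
Full point count |E(F_23)| = 19 + 1 = 20.
Hasse bound: |20 − (23+1)| = |-4| = 4 ≤ 2√23 ≈ 9.5917 ✓.


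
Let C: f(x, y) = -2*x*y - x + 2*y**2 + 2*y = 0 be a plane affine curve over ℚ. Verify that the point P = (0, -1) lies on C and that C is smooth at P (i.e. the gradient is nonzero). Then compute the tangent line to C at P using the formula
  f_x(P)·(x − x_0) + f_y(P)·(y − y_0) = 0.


Tangent line at P: x - 2*y - 2 = 0.

Step 1: f(0, -1) = 0, so P lies on C.
Step 2: partial derivatives
  f_x(x, y) = -2*y - 1, f_y(x, y) = -2*x + 4*y + 2.
  f_x(P) = 1, f_y(P) = -2 (gradient nonzero, so P is smooth).
Step 3: tangent line at P: 1·(x − 0) + -2·(y − -1) = 0.
Expanding: x - 2*y - 2 = 0.


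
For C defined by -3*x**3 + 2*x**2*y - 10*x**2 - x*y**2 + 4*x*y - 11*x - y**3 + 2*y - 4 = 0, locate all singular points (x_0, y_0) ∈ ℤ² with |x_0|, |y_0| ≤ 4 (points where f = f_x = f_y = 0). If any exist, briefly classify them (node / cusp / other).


Singular points: {(-1, 0)}; classification: node.

Compute partial derivatives:
  f_x = -9*x**2 + 4*x*y - 20*x - y**2 + 4*y - 11.
  f_y = 2*x**2 - 2*x*y + 4*x - 3*y**2 + 2.
Scan x_0 ∈ {−4, ..., 4}. For each x_0, f_y(x_0, y) is a polynomial in y; find its integer roots y ∈ {−4, ..., 4}, then test f_x and f at those candidates.
  x = -4: f_y(-4, y) = -3*y**2 + 8*y + 18; no integer root y with |y| ≤ 4.
  x = -3: f_y(-3, y) = -3*y**2 + 6*y + 8; no integer root y with |y| ≤ 4.
  x = -2: f_y(-2, y) = -3*y**2 + 4*y + 2; no integer root y with |y| ≤ 4.
  x = -1: f_y(-1, y) = -3*y**2 + 2*y; vanishes at y ∈ {0}. (-1, 0): f_x = 0, f = 0 — SINGULAR.
  x = 0: f_y(0, y) = 2 - 3*y**2; no integer root y with |y| ≤ 4.
  x = 1: f_y(1, y) = -3*y**2 - 2*y + 8; vanishes at y ∈ {-2}. (1, -2): f_x = -60 ≠ 0.
  x = 2: f_y(2, y) = -3*y**2 - 4*y + 18; no integer root y with |y| ≤ 4.
  x = 3: f_y(3, y) = -3*y**2 - 6*y + 32; no integer root y with |y| ≤ 4.
  x = 4: f_y(4, y) = -3*y**2 - 8*y + 50; no integer root y with |y| ≤ 4.
Only singular point on the grid: (-1, 0).
Classify: substitute x = -1 + u, y = 0 + v and expand: f = -3*u**3 + 2*u**2*v - u**2 - u*v**2 - v**3 + v**2.
No constant or linear terms (consistent with a singular point). Quadratic part: -u**2 + v**2. Cubic part: -3*u**3 + 2*u**2*v - u*v**2 - v**3.
The quadratic part v**2 - u**2 = (v − u)(v + u) splits into two distinct linear factors, so there are two distinct tangent lines y − 0 = ±(x − -1) — this is a node (ordinary double point).
Classification: node.


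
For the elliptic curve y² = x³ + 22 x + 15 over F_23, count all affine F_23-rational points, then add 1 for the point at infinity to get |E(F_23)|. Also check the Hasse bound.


Affine points = {(3, 4), (3, 19), (4, 11), (4, 12), (6, 8), (6, 15), (7, 11), (7, 12), (8, 6), (8, 17), (10, 4), (10, 19), (11, 1), (11, 22), (12, 11), (12, 12), (14, 10), (14, 13), (16, 1), (16, 22), (17, 9), (17, 14), (19, 1), (19, 22), (21, 3), (21, 20)}; affine count = 26; |E(F_23)| = 27.

Discriminant check: Δ ∝ 4a³ + 27b² = 4·22³ + 27·15² = 4·10648 + 27·225 ≡ 22 (mod 23). Nonzero ⇒ E is nonsingular.
For each x ∈ F_23, compute rhs = x³ + 22·x + 15 mod 23, then count y ∈ F_23 with y² ≡ rhs.
  x = 0: rhs = 15, matching y values: none (0 points).
  x = 1: rhs = 15, matching y values: none (0 points).
  x = 2: rhs = 21, matching y values: none (0 points).
  x = 3: rhs = 16, matching y values: 4, 19 (2 points).
  x = 4: rhs = 6, matching y values: 11, 12 (2 points).
  x = 5: rhs = 20, matching y values: none (0 points).
  x = 6: rhs = 18, matching y values: 8, 15 (2 points).
  x = 7: rhs = 6, matching y values: 11, 12 (2 points).
  x = 8: rhs = 13, matching y values: 6, 17 (2 points).
  x = 9: rhs = 22, matching y values: none (0 points).
  x = 10: rhs = 16, matching y values: 4, 19 (2 points).
  x = 11: rhs = 1, matching y values: 1, 22 (2 points).
  x = 12: rhs = 6, matching y values: 11, 12 (2 points).
  x = 13: rhs = 14, matching y values: none (0 points).
  x = 14: rhs = 8, matching y values: 10, 13 (2 points).
  x = 15: rhs = 17, matching y values: none (0 points).
  x = 16: rhs = 1, matching y values: 1, 22 (2 points).
  x = 17: rhs = 12, matching y values: 9, 14 (2 points).
  x = 18: rhs = 10, matching y values: none (0 points).
  x = 19: rhs = 1, matching y values: 1, 22 (2 points).
  x = 20: rhs = 14, matching y values: none (0 points).
  x = 21: rhs = 9, matching y values: 3, 20 (2 points).
  x = 22: rhs = 15, matching y values: none (0 points).
Total affine count: 26.
Full point count |E(F_23)| = 26 + 1 = 27.
Hasse bound: |27 − (23+1)| = |3| = 3 ≤ 2√23 ≈ 9.5917 ✓.


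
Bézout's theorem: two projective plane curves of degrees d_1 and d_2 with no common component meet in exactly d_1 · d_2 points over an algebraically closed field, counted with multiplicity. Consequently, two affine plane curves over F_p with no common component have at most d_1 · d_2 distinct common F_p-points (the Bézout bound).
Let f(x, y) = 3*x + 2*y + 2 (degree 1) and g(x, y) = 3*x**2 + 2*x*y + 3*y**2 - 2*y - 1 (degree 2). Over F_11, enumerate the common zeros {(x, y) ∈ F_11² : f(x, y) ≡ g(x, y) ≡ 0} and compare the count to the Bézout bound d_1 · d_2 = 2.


Common zeros: {(5, 8), (9, 2)}; count = 2; Bézout bound = 2.

deg(f) = 1, deg(g) = 2, so Bézout bound = 2.
Scan x ∈ F_11. For each x, list the y ∈ F_11 with f(x, y) ≡ 0 and those with g(x, y) ≡ 0 (mod 11); the common zeros in that column are the intersection.
  x = 0: f ≡ 0 at y ∈ {10}; g ≡ 0 at y ∈ {1, 7}; common: ∅.
  x = 1: f ≡ 0 at y ∈ {3}; g ≡ 0 at y ∈ {5, 6}; common: ∅.
  x = 2: f ≡ 0 at y ∈ {7}; g ≡ 0 at y ∈ {0, 3}; common: ∅.
  x = 3: f ≡ 0 at y ∈ {0}; g ≡ 0 at y ∈ {1, 5}; common: ∅.
  x = 4: f ≡ 0 at y ∈ {4}; g ≡ 0 at y ∈ {10}; common: ∅.
  x = 5: f ≡ 0 at y ∈ {8}; g ≡ 0 at y ∈ {4, 8}; common: {8}.
  x = 6: f ≡ 0 at y ∈ {1}; g ≡ 0 at y ∈ {6, 9}; common: ∅.
  x = 7: f ≡ 0 at y ∈ {5}; g ≡ 0 at y ∈ {3, 4}; common: ∅.
  x = 8: f ≡ 0 at y ∈ {9}; g ≡ 0 at y ∈ {2, 8}; common: ∅.
  x = 9: f ≡ 0 at y ∈ {2}; g ≡ 0 at y ∈ {0, 2}; common: {2}.
  x = 10: f ≡ 0 at y ∈ {6}; g ≡ 0 at y ∈ {7, 9}; common: ∅.
Collecting: common zeros = {(5, 8), (9, 2)}, so the count is 2.
Comparison with the Bézout bound: 2 ≤ 2 = deg(f)·deg(g), as expected for curves with no common component (the bound is attained).


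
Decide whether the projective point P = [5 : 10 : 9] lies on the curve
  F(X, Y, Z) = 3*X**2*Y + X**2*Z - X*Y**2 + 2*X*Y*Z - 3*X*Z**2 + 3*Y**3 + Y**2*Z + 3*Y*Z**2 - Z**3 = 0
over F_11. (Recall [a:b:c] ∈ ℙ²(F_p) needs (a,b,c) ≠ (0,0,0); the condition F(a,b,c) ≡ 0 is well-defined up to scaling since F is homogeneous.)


F(5,10,9) ≡ 8 (mod 11); P is NOT on the curve.

Evaluate F(5, 10, 9) term-by-term (mod 11).
  3*X**2*Y ↦ 3·25·10·1 = 750
  X**2*Z ↦ 1·25·1·9 = 225
  -X*Y**2 ↦ -1·5·100·1 = -500
  2*X*Y*Z ↦ 2·5·10·9 = 900
  -3*X*Z**2 ↦ -3·5·1·81 = -1215
  3*Y**3 ↦ 3·1·1000·1 = 3000
  Y**2*Z ↦ 1·1·100·9 = 900
  3*Y*Z**2 ↦ 3·1·10·81 = 2430
  -Z**3 ↦ -1·1·1·729 = -729
Sum: F(5, 10, 9) = (750) + (225) + (-500) + (900) + (-1215) + (3000) + (900) + (2430) + (-729) = 5761.
Reducing mod 11: 5761 ≡ 8 (mod 11).
Since F(a, b, c) ≡ 8 ≠ 0 (mod 11), P does NOT lie on the curve.


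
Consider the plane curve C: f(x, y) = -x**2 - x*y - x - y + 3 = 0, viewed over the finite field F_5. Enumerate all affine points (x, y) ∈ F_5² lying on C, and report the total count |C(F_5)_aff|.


Affine F_5-points: {(0, 3), (1, 3), (2, 4), (3, 4)}; count = 4.

For each of the 25 pairs (x, y) ∈ F_5², evaluate f(x, y) mod 5. Record the zeros.
  x = 0: [0↦3, 1↦2, 2↦1, 3↦0, 4↦4]  zeros at y ∈ {3}
  x = 1: [0↦1, 1↦4, 2↦2, 3↦0, 4↦3]  zeros at y ∈ {3}
  x = 2: [0↦2, 1↦4, 2↦1, 3↦3, 4↦0]  zeros at y ∈ {4}
  x = 3: [0↦1, 1↦2, 2↦3, 3↦4, 4↦0]  zeros at y ∈ {4}
  x = 4: [0↦3, 1↦3, 2↦3, 3↦3, 4↦3]  zeros at y ∈ ∅
Collecting zeros: affine points = {(0, 3), (1, 3), (2, 4), (3, 4)}.
Total count |C(F_5)_aff| = 4.


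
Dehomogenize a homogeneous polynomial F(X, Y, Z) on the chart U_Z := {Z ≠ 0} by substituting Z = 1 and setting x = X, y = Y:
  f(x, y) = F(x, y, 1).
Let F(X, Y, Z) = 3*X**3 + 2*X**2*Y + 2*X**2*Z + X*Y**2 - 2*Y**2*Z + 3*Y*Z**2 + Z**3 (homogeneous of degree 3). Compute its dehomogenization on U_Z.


f(x, y) = 3*x**3 + 2*x**2*y + 2*x**2 + x*y**2 - 2*y**2 + 3*y + 1

On U_Z we set Z = 1. Each monomial c·X^i·Y^j·Z^k in F becomes c·x^i·y^j·1^k = c·x^i·y^j.
Substituting Z = 1: F(X, Y, 1) = 3*x**3 + 2*x**2*y + 2*x**2 + x*y**2 - 2*y**2 + 3*y + 1.
Note: deg(f) ≤ deg(F) = 3; strict inequality happens when F is divisible by Z (lost terms).


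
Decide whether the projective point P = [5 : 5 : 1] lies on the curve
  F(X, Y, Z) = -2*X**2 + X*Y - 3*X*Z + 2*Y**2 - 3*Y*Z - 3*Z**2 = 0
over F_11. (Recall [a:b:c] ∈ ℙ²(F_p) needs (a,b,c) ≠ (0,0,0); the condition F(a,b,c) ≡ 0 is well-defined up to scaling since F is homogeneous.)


F(5,5,1) ≡ 3 (mod 11); P is NOT on the curve.

Evaluate F(5, 5, 1) term-by-term (mod 11).
  -2*X**2 ↦ -2·25·1·1 = -50
  X*Y ↦ 1·5·5·1 = 25
  -3*X*Z ↦ -3·5·1·1 = -15
  2*Y**2 ↦ 2·1·25·1 = 50
  -3*Y*Z ↦ -3·1·5·1 = -15
  -3*Z**2 ↦ -3·1·1·1 = -3
Sum: F(5, 5, 1) = (-50) + (25) + (-15) + (50) + (-15) + (-3) = -8.
Reducing mod 11: -8 ≡ 3 (mod 11).
Since F(a, b, c) ≡ 3 ≠ 0 (mod 11), P does NOT lie on the curve.


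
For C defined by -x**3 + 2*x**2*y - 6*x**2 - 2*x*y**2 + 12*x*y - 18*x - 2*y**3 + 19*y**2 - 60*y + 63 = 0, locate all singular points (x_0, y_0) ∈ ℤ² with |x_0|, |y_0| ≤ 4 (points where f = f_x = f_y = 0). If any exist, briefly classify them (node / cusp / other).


Singular points: {(0, 3)}; classification: cusp.

Compute partial derivatives:
  f_x = -3*x**2 + 4*x*y - 12*x - 2*y**2 + 12*y - 18.
  f_y = 2*x**2 - 4*x*y + 12*x - 6*y**2 + 38*y - 60.
Scan x_0 ∈ {−4, ..., 4}. For each x_0, f_y(x_0, y) is a polynomial in y; find its integer roots y ∈ {−4, ..., 4}, then test f_x and f at those candidates.
  x = -4: f_y(-4, y) = -6*y**2 + 54*y - 76; no integer root y with |y| ≤ 4.
  x = -3: f_y(-3, y) = -6*y**2 + 50*y - 78; no integer root y with |y| ≤ 4.
  x = -2: f_y(-2, y) = -6*y**2 + 46*y - 76; no integer root y with |y| ≤ 4.
  x = -1: f_y(-1, y) = -6*y**2 + 42*y - 70; no integer root y with |y| ≤ 4.
  x = 0: f_y(0, y) = -6*y**2 + 38*y - 60; vanishes at y ∈ {3}. (0, 3): f_x = 0, f = 0 — SINGULAR.
  x = 1: f_y(1, y) = -6*y**2 + 34*y - 46; no integer root y with |y| ≤ 4.
  x = 2: f_y(2, y) = -6*y**2 + 30*y - 28; no integer root y with |y| ≤ 4.
  x = 3: f_y(3, y) = -6*y**2 + 26*y - 6; no integer root y with |y| ≤ 4.
  x = 4: f_y(4, y) = -6*y**2 + 22*y + 20; no integer root y with |y| ≤ 4.
Only singular point on the grid: (0, 3).
Classify: substitute x = 0 + u, y = 3 + v and expand: f = -u**3 + 2*u**2*v - 2*u*v**2 - 2*v**3 + v**2.
No constant or linear terms (consistent with a singular point). Quadratic part: v**2. Cubic part: -u**3 + 2*u**2*v - 2*u*v**2 - 2*v**3.
The quadratic part v**2 is a perfect square, so there is a single (double) tangent line v = 0, i.e. y = 3. Restricting the cubic part to that line (v = 0) leaves -u**3 ≠ 0, so f is not divisible by v and the branch is v² ≈ u**3 to lowest order — this is a cusp.
Classification: cusp.


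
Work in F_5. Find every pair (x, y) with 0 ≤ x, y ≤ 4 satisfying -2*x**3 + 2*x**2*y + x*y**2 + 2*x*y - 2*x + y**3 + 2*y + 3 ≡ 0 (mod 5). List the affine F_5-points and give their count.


Affine F_5-points: {(0, 2), (0, 4), (2, 1), (2, 3), (2, 4), (3, 2), (3, 3), (4, 2)}; count = 8.

For each of the 25 pairs (x, y) ∈ F_5², evaluate f(x, y) mod 5. Record the zeros.
  x = 0: [0↦3, 1↦1, 2↦0, 3↦1, 4↦0]  zeros at y ∈ {2, 4}
  x = 1: [0↦4, 1↦2, 2↦3, 3↦3, 4↦3]  zeros at y ∈ ∅
  x = 2: [0↦3, 1↦0, 2↦2, 3↦0, 4↦0]  zeros at y ∈ {1, 3, 4}
  x = 3: [0↦3, 1↦3, 2↦0, 3↦0, 4↦4]  zeros at y ∈ {2, 3}
  x = 4: [0↦2, 1↦4, 2↦0, 3↦1, 4↦3]  zeros at y ∈ {2}
Collecting zeros: affine points = {(0, 2), (0, 4), (2, 1), (2, 3), (2, 4), (3, 2), (3, 3), (4, 2)}.
Total count |C(F_5)_aff| = 8.


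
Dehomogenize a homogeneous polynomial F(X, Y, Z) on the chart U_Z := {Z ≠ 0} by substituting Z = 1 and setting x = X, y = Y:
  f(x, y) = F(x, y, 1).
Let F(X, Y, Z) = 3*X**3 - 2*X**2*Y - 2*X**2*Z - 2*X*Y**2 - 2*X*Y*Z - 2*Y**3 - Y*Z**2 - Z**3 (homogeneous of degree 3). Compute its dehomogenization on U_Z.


f(x, y) = 3*x**3 - 2*x**2*y - 2*x**2 - 2*x*y**2 - 2*x*y - 2*y**3 - y - 1

On U_Z we set Z = 1. Each monomial c·X^i·Y^j·Z^k in F becomes c·x^i·y^j·1^k = c·x^i·y^j.
Substituting Z = 1: F(X, Y, 1) = 3*x**3 - 2*x**2*y - 2*x**2 - 2*x*y**2 - 2*x*y - 2*y**3 - y - 1.
Note: deg(f) ≤ deg(F) = 3; strict inequality happens when F is divisible by Z (lost terms).


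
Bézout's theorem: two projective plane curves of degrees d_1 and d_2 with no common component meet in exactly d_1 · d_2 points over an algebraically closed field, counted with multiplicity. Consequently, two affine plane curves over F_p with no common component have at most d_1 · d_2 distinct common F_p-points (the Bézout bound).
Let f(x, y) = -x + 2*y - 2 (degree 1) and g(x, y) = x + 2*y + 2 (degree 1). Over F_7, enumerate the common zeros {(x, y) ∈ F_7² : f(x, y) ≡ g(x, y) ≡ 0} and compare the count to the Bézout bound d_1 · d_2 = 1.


Common zeros: {(5, 0)}; count = 1; Bézout bound = 1.

deg(f) = 1, deg(g) = 1, so Bézout bound = 1.
Scan x ∈ F_7. For each x, list the y ∈ F_7 with f(x, y) ≡ 0 and those with g(x, y) ≡ 0 (mod 7); the common zeros in that column are the intersection.
  x = 0: f ≡ 0 at y ∈ {1}; g ≡ 0 at y ∈ {6}; common: ∅.
  x = 1: f ≡ 0 at y ∈ {5}; g ≡ 0 at y ∈ {2}; common: ∅.
  x = 2: f ≡ 0 at y ∈ {2}; g ≡ 0 at y ∈ {5}; common: ∅.
  x = 3: f ≡ 0 at y ∈ {6}; g ≡ 0 at y ∈ {1}; common: ∅.
  x = 4: f ≡ 0 at y ∈ {3}; g ≡ 0 at y ∈ {4}; common: ∅.
  x = 5: f ≡ 0 at y ∈ {0}; g ≡ 0 at y ∈ {0}; common: {0}.
  x = 6: f ≡ 0 at y ∈ {4}; g ≡ 0 at y ∈ {3}; common: ∅.
Collecting: common zeros = {(5, 0)}, so the count is 1.
Comparison with the Bézout bound: 1 ≤ 1 = deg(f)·deg(g), as expected for curves with no common component (the bound is attained).


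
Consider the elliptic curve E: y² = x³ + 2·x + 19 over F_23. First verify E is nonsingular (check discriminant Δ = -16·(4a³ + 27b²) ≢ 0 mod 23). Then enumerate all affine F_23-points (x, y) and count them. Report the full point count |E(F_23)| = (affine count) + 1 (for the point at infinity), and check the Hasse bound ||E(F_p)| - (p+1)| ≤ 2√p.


Affine points = {(2, 10), (2, 13), (3, 11), (3, 12), (5, 4), (5, 19), (7, 10), (7, 13), (8, 8), (8, 15), (10, 2), (10, 21), (12, 0), (14, 10), (14, 13), (19, 4), (19, 19), (20, 3), (20, 20), (22, 4), (22, 19)}; affine count = 21; |E(F_23)| = 22.

Discriminant check: Δ ∝ 4a³ + 27b² = 4·2³ + 27·19² = 4·8 + 27·361 ≡ 4 (mod 23). Nonzero ⇒ E is nonsingular.
For each x ∈ F_23, compute rhs = x³ + 2·x + 19 mod 23, then count y ∈ F_23 with y² ≡ rhs.
  x = 0: rhs = 19, matching y values: none (0 points).
  x = 1: rhs = 22, matching y values: none (0 points).
  x = 2: rhs = 8, matching y values: 10, 13 (2 points).
  x = 3: rhs = 6, matching y values: 11, 12 (2 points).
  x = 4: rhs = 22, matching y values: none (0 points).
  x = 5: rhs = 16, matching y values: 4, 19 (2 points).
  x = 6: rhs = 17, matching y values: none (0 points).
  x = 7: rhs = 8, matching y values: 10, 13 (2 points).
  x = 8: rhs = 18, matching y values: 8, 15 (2 points).
  x = 9: rhs = 7, matching y values: none (0 points).
  x = 10: rhs = 4, matching y values: 2, 21 (2 points).
  x = 11: rhs = 15, matching y values: none (0 points).
  x = 12: rhs = 0, matching y values: 0 (1 points).
  x = 13: rhs = 11, matching y values: none (0 points).
  x = 14: rhs = 8, matching y values: 10, 13 (2 points).
  x = 15: rhs = 20, matching y values: none (0 points).
  x = 16: rhs = 7, matching y values: none (0 points).
  x = 17: rhs = 21, matching y values: none (0 points).
  x = 18: rhs = 22, matching y values: none (0 points).
  x = 19: rhs = 16, matching y values: 4, 19 (2 points).
  x = 20: rhs = 9, matching y values: 3, 20 (2 points).
  x = 21: rhs = 7, matching y values: none (0 points).
  x = 22: rhs = 16, matching y values: 4, 19 (2 points).
Total affine count: 21.
Full point count |E(F_23)| = 21 + 1 = 22.
Hasse bound: |22 − (23+1)| = |-2| = 2 ≤ 2√23 ≈ 9.5917 ✓.


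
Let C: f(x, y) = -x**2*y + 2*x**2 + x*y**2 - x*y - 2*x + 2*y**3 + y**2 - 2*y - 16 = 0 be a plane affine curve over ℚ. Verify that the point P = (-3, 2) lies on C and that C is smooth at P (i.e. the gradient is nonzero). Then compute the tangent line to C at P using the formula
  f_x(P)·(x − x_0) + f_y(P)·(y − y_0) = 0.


Tangent line at P: 8*y - 16 = 0.

Step 1: f(-3, 2) = 0, so P lies on C.
Step 2: partial derivatives
  f_x(x, y) = -2*x*y + 4*x + y**2 - y - 2, f_y(x, y) = -x**2 + 2*x*y - x + 6*y**2 + 2*y - 2.
  f_x(P) = 0, f_y(P) = 8 (gradient nonzero, so P is smooth).
Step 3: tangent line at P: 0·(x − -3) + 8·(y − 2) = 0.
Expanding: 8*y - 16 = 0.


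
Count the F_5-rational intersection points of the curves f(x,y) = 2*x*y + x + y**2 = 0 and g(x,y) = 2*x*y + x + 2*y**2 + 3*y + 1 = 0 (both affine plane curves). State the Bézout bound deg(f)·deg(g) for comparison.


Common zeros: {(3, 1)}; count = 1; Bézout bound = 4.

deg(f) = 2, deg(g) = 2, so Bézout bound = 4.
Scan x ∈ F_5. For each x, list the y ∈ F_5 with f(x, y) ≡ 0 and those with g(x, y) ≡ 0 (mod 5); the common zeros in that column are the intersection.
  x = 0: f ≡ 0 at y ∈ {0}; g ≡ 0 at y ∈ {2, 4}; common: ∅.
  x = 1: f ≡ 0 at y ∈ {4}; g ≡ 0 at y ∈ {2, 3}; common: ∅.
  x = 2: f ≡ 0 at y ∈ ∅; g ≡ 0 at y ∈ {2}; common: ∅.
  x = 3: f ≡ 0 at y ∈ {1, 3}; g ≡ 0 at y ∈ {1, 2}; common: {1}.
  x = 4: f ≡ 0 at y ∈ ∅; g ≡ 0 at y ∈ {0, 2}; common: ∅.
Collecting: common zeros = {(3, 1)}, so the count is 1.
Comparison with the Bézout bound: 1 ≤ 4 = deg(f)·deg(g), as expected for curves with no common component (the affine F_5-count falls short of the bound because intersections may lie at infinity, over extension fields, or carry multiplicity).


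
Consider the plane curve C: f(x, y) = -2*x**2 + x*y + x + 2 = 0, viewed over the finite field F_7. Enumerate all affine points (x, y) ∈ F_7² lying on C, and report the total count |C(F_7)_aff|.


Affine F_7-points: {(1, 6), (2, 2), (3, 2), (4, 3), (5, 3), (6, 6)}; count = 6.

For each of the 49 pairs (x, y) ∈ F_7², evaluate f(x, y) mod 7. Record the zeros.
  x = 0: [0↦2, 1↦2, 2↦2, 3↦2, 4↦2, 5↦2, 6↦2]  zeros at y ∈ ∅
  x = 1: [0↦1, 1↦2, 2↦3, 3↦4, 4↦5, 5↦6, 6↦0]  zeros at y ∈ {6}
  x = 2: [0↦3, 1↦5, 2↦0, 3↦2, 4↦4, 5↦6, 6↦1]  zeros at y ∈ {2}
  x = 3: [0↦1, 1↦4, 2↦0, 3↦3, 4↦6, 5↦2, 6↦5]  zeros at y ∈ {2}
  x = 4: [0↦2, 1↦6, 2↦3, 3↦0, 4↦4, 5↦1, 6↦5]  zeros at y ∈ {3}
  x = 5: [0↦6, 1↦4, 2↦2, 3↦0, 4↦5, 5↦3, 6↦1]  zeros at y ∈ {3}
  x = 6: [0↦6, 1↦5, 2↦4, 3↦3, 4↦2, 5↦1, 6↦0]  zeros at y ∈ {6}
Collecting zeros: affine points = {(1, 6), (2, 2), (3, 2), (4, 3), (5, 3), (6, 6)}.
Total count |C(F_7)_aff| = 6.


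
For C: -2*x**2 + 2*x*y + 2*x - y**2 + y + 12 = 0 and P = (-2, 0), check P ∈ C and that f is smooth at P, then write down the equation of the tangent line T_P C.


Tangent line at P: 10*x - 3*y + 20 = 0.

Step 1: f(-2, 0) = 0, so P lies on C.
Step 2: partial derivatives
  f_x(x, y) = -4*x + 2*y + 2, f_y(x, y) = 2*x - 2*y + 1.
  f_x(P) = 10, f_y(P) = -3 (gradient nonzero, so P is smooth).
Step 3: tangent line at P: 10·(x − -2) + -3·(y − 0) = 0.
Expanding: 10*x - 3*y + 20 = 0.


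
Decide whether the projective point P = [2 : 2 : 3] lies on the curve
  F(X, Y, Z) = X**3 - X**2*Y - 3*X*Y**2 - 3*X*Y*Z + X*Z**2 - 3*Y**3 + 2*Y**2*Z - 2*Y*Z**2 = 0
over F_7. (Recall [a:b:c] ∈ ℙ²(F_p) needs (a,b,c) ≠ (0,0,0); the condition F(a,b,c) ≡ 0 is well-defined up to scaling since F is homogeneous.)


F(2,2,3) ≡ 6 (mod 7); P is NOT on the curve.

Evaluate F(2, 2, 3) term-by-term (mod 7).
  X**3 ↦ 1·8·1·1 = 8
  -X**2*Y ↦ -1·4·2·1 = -8
  -3*X*Y**2 ↦ -3·2·4·1 = -24
  -3*X*Y*Z ↦ -3·2·2·3 = -36
  X*Z**2 ↦ 1·2·1·9 = 18
  -3*Y**3 ↦ -3·1·8·1 = -24
  2*Y**2*Z ↦ 2·1·4·3 = 24
  -2*Y*Z**2 ↦ -2·1·2·9 = -36
Sum: F(2, 2, 3) = (8) + (-8) + (-24) + (-36) + (18) + (-24) + (24) + (-36) = -78.
Reducing mod 7: -78 ≡ 6 (mod 7).
Since F(a, b, c) ≡ 6 ≠ 0 (mod 7), P does NOT lie on the curve.
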